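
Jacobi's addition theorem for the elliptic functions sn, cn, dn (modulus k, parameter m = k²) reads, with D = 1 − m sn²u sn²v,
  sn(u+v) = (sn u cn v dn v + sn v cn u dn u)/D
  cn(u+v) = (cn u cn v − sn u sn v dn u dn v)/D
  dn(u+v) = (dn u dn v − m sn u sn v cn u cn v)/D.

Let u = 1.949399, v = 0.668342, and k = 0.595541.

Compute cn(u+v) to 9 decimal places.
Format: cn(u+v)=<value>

cn(u+v)=-0.665263843

sn u = 0.9867903220220929, cn u = -0.1620026554212436, dn u = 0.8090977430874626
sn v = 0.6070069312675818, cn v = 0.7946965366686288, dn v = 0.9323730727312767
m = k² = 0.354669082681
D = 1 − m·sn²u·sn²v = 0.8727492370020377
cn(u+v) = (cn u·cn v − sn u·sn v·dn u·dn v)/D = -0.5806085113489621/0.8727492370020377 = -0.6652638429606631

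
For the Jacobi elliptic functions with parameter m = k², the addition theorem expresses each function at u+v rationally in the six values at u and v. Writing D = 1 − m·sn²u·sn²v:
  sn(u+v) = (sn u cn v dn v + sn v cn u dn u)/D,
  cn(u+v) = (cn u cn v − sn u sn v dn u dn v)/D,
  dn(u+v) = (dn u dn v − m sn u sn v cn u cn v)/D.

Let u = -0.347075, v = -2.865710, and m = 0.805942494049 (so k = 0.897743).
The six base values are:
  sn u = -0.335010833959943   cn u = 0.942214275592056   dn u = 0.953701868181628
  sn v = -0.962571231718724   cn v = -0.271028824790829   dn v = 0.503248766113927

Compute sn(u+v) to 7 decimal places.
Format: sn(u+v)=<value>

m = k² = 0.805942494049
D = 1 − m·sn²u·sn²v = 0.9161916067598789
sn(u+v) = (sn u·cn v·dn v + sn v·cn u·dn u)/D = -0.8192645648180341/0.9161916067598789 = -0.8942065816509406

sn(u+v)=-0.8942066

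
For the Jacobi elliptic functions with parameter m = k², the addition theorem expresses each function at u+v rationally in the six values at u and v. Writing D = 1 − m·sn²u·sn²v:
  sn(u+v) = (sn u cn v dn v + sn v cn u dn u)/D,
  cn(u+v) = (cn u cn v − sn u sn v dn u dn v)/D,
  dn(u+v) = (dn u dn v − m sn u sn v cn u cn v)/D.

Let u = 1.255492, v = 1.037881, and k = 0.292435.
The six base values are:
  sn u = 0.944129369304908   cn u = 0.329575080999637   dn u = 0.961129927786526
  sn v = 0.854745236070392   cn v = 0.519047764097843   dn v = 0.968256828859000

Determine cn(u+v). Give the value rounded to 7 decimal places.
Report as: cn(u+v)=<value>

cn(u+v)=-0.6141392

m = k² = 0.085518229225
D = 1 − m·sn²u·sn²v = 0.9443077078597655
cn(u+v) = (cn u·cn v − sn u·sn v·dn u·dn v)/D = -0.5799363970629003/0.9443077078597655 = -0.6141392177951213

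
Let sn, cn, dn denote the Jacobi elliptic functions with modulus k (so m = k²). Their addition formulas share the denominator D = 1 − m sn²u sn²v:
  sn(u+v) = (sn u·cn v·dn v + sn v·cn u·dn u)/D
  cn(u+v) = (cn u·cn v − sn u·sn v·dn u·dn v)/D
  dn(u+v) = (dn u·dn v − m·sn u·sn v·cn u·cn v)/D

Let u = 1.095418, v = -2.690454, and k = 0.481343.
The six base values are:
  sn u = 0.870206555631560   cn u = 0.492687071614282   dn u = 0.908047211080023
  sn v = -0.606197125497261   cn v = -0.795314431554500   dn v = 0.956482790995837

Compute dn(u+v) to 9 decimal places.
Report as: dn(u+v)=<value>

m = k² = 0.231691083649
D = 1 − m·sn²u·sn²v = 0.935526422708342
dn(u+v) = (dn u·dn v − m·sn u·sn v·cn u·cn v)/D = 0.8206403468683568/0.935526422708342 = 0.8771963324056729

dn(u+v)=0.877196332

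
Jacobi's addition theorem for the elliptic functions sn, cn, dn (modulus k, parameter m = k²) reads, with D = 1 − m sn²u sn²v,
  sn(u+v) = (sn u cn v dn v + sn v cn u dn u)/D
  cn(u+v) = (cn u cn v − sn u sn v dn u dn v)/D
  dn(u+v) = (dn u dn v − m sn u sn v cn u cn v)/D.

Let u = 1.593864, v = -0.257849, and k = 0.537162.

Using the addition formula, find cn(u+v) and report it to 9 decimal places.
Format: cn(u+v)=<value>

sn u = 0.995424555947703, cn u = 0.09555078972106036, dn u = 0.8450392712972882
sn v = -0.2542152369488468, cn v = 0.967147668819525, dn v = 0.9906325232525811
m = k² = 0.288543014244
D = 1 − m·sn²u·sn²v = 0.9815230442284918
cn(u+v) = (cn u·cn v − sn u·sn v·dn u·dn v)/D = 0.3042475452996598/0.9815230442284918 = 0.3099749385291386

cn(u+v)=0.309974939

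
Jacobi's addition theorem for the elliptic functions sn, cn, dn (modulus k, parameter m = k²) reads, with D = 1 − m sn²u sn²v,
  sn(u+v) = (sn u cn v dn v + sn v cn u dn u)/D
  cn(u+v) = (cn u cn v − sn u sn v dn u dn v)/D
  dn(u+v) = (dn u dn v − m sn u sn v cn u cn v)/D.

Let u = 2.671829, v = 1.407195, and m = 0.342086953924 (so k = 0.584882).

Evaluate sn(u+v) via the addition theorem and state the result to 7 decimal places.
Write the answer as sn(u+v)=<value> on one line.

sn(u+v)=-0.5554289

sn u = 0.7038147775282969, cn u = -0.7103835294633413, dn u = 0.9113426548082948
sn v = 0.9634772157049866, cn v = 0.2677903187521288, dn v = 0.8261020927423694
m = k² = 0.342086953924
D = 1 − m·sn²u·sn²v = 0.8426973017833276
sn(u+v) = (sn u·cn v·dn v + sn v·cn u·dn u)/D = -0.4680584452555105/0.8426973017833276 = -0.5554289117397181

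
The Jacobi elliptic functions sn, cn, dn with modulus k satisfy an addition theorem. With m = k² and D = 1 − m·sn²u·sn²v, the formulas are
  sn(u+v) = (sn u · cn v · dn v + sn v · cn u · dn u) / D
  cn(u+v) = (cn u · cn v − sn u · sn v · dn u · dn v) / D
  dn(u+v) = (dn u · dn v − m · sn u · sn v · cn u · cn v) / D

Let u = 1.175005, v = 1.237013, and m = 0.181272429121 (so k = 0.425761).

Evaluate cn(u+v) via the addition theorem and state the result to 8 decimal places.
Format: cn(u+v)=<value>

cn(u+v)=-0.64440678

sn u = 0.9077530334491104, cn u = 0.4195049824065719, dn u = 0.9222953410054825
sn v = 0.9302001724796894, cn v = 0.3670526380762793, dn v = 0.9182319844635093
m = k² = 0.181272429121
D = 1 − m·sn²u·sn²v = 0.8707531391749837
cn(u+v) = (cn u·cn v − sn u·sn v·dn u·dn v)/D = -0.5611192234185586/0.8707531391749837 = -0.6444067763570794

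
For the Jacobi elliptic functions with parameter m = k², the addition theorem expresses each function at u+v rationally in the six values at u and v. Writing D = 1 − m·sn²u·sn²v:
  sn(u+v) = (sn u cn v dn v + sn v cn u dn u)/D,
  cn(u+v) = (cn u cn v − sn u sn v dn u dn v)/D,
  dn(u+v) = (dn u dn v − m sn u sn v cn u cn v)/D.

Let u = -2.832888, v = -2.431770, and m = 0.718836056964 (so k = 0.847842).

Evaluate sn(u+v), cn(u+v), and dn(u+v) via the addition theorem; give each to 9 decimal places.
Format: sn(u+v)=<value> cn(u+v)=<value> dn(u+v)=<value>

sn(u+v)=0.810264362 cn(u+v)=-0.586064555 dn(u+v)=0.726679956

sn u = -0.9168407502969799, cn u = -0.3992531009207956, dn u = 0.6290855226180439
sn v = -0.9845565275796611, cn v = -0.1750669700436953, dn v = 0.5506315916048073
m = k² = 0.718836056964
D = 1 − m·sn²u·sn²v = 0.4142679601229726
sn(u+v) = (sn u·cn v·dn v + sn v·cn u·dn u)/D = 0.3356665645379317/0.4142679601229726 = 0.8102643623182718
cn(u+v) = (cn u·cn v − sn u·sn v·dn u·dn v)/D = -0.242787767887411/0.4142679601229726 = -0.5860645554518412
dn(u+v) = (dn u·dn v − m·sn u·sn v·cn u·cn v)/D = 0.3010402232072371/0.4142679601229726 = 0.7266799564172796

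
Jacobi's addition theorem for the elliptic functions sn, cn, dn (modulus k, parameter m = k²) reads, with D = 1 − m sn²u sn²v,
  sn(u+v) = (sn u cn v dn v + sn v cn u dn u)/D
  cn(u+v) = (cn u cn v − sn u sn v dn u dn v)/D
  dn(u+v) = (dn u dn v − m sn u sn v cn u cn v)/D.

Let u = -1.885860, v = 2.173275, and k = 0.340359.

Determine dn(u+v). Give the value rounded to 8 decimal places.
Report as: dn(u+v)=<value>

dn(u+v)=0.99534888

sn u = -0.9687185509072397, cn u = -0.248161981633323, dn u = 0.9440815357284899
sn v = 0.8660135057225499, cn v = -0.5000206074814707, dn v = 0.9555727081947546
m = k² = 0.115844248881
D = 1 − m·sn²u·sn²v = 0.9184696998641851
dn(u+v) = (dn u·dn v − m·sn u·sn v·cn u·cn v)/D = 0.9141977891002726/0.9184696998641851 = 0.9953488822064091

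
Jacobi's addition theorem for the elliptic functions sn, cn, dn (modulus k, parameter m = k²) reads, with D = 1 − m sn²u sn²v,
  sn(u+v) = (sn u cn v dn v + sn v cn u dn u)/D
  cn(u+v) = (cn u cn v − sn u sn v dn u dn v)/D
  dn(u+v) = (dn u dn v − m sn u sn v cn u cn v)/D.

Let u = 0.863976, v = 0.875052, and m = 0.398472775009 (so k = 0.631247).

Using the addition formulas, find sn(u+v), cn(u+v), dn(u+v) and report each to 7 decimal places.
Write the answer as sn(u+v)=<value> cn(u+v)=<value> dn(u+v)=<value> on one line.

sn(u+v)=0.9995785 cn(u+v)=0.0290315 dn(u+v)=0.7757983

sn u = 0.7361366457870367, cn u = 0.6768329474319427, dn u = 0.8854765577806161
sn v = 0.7427310516193613, cn v = 0.6695898632449551, dn v = 0.8832795292301742
m = k² = 0.398472775009
D = 1 − m·sn²u·sn²v = 0.8808816436314192
sn(u+v) = (sn u·cn v·dn v + sn v·cn u·dn u)/D = 0.8805103485622581/0.8808816436314192 = 0.9995784960762374
cn(u+v) = (cn u·cn v − sn u·sn v·dn u·dn v)/D = 0.0255733486575631/0.8808816436314192 = 0.02903153771275948
dn(u+v) = (dn u·dn v − m·sn u·sn v·cn u·cn v)/D = 0.6833865200028178/0.8808816436314192 = 0.7757983435613084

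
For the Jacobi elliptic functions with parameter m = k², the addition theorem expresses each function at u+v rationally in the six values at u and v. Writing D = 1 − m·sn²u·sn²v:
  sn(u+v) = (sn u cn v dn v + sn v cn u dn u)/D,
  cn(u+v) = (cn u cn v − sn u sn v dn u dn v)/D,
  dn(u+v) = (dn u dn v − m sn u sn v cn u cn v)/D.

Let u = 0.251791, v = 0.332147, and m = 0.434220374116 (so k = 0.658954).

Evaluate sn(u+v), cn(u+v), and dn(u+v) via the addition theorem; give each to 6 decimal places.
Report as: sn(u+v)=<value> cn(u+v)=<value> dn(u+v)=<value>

sn(u+v)=0.540097 cn(u+v)=0.841603 dn(u+v)=0.934525

sn u = 0.2480354307009183, cn u = 0.9687509613502378, dn u = 0.9865526234003448
sn v = 0.3236254911470279, cn v = 0.9461852574838846, dn v = 0.9769967238731744
m = k² = 0.434220374116
D = 1 − m·sn²u·sn²v = 0.9972021586356064
sn(u+v) = (sn u·cn v·dn v + sn v·cn u·dn u)/D = 0.5385854721698516/0.9972021586356064 = 0.5400965767129465
cn(u+v) = (cn u·cn v − sn u·sn v·dn u·dn v)/D = 0.8392483746514443/0.9972021586356064 = 0.8416030464672501
dn(u+v) = (dn u·dn v − m·sn u·sn v·cn u·cn v)/D = 0.9319098504771896/0.9972021586356064 = 0.9345245017843211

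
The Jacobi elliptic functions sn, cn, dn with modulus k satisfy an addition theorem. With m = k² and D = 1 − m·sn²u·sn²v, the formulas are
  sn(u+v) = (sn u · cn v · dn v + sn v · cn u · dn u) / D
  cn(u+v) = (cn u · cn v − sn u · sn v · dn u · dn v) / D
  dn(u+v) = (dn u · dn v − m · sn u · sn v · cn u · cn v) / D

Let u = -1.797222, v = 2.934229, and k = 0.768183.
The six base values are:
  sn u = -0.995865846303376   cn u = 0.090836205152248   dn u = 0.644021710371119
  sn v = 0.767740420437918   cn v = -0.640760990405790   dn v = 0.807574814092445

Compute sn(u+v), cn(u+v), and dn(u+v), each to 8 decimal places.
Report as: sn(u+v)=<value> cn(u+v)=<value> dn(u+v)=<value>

m = k² = 0.590105121489
D = 1 − m·sn²u·sn²v = 0.6550470424540762
sn(u+v) = (sn u·cn v·dn v + sn v·cn u·dn u)/D = 0.5602363578658697/0.6550470424540762 = 0.8552612584387731
cn(u+v) = (cn u·cn v − sn u·sn v·dn u·dn v)/D = 0.3394434432317372/0.6550470424540762 = 0.5181970472838746
dn(u+v) = (dn u·dn v − m·sn u·sn v·cn u·cn v)/D = 0.4938354135306853/0.6550470424540762 = 0.7538930512235797

sn(u+v)=0.85526126 cn(u+v)=0.51819705 dn(u+v)=0.75389305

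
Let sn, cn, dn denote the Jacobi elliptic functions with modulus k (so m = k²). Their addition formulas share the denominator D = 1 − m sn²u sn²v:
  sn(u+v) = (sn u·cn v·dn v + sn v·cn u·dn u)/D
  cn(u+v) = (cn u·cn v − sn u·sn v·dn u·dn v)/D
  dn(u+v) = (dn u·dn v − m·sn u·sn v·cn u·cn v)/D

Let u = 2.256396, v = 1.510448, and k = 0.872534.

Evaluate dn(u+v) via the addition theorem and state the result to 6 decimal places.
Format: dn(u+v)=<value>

dn(u+v)=0.884582

sn u = 0.9992522158884885, cn u = -0.03866534678424016, dn u = 0.4897168493339822
sn v = 0.94139088045478, cn v = 0.3373176695587917, dn v = 0.5703589656002614
m = k² = 0.761315581156
D = 1 − m·sn²u·sn²v = 0.3263180182634036
dn(u+v) = (dn u·dn v − m·sn u·sn v·cn u·cn v)/D = 0.28865491070326/0.3263180182634036 = 0.8845815877389219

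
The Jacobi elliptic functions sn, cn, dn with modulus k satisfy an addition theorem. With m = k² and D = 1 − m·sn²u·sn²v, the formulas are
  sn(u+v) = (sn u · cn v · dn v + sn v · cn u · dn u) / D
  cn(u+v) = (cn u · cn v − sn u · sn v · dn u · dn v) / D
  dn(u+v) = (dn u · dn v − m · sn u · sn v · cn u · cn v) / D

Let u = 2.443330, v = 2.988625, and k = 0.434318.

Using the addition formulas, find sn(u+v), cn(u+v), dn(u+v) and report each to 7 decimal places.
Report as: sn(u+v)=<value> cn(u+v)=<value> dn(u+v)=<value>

sn u = 0.7493709828310102, cn u = -0.6621503832898428, dn u = 0.9455539827270901
sn v = 0.3129028959989447, cn v = -0.949785121843606, dn v = 0.9907226473417328
m = k² = 0.188632125124
D = 1 − m·sn²u·sn²v = 0.9896288105515349
sn(u+v) = (sn u·cn v·dn v + sn v·cn u·dn u)/D = -0.9010465032009027/0.9896288105515349 = -0.9104893608531223
cn(u+v) = (cn u·cn v − sn u·sn v·dn u·dn v)/D = 0.409243670376307/0.9896288105515349 = 0.4135324942169271
dn(u+v) = (dn u·dn v − m·sn u·sn v·cn u·cn v)/D = 0.9089651408707794/0.9896288105515349 = 0.9184909848816947

sn(u+v)=-0.9104894 cn(u+v)=0.4135325 dn(u+v)=0.9184910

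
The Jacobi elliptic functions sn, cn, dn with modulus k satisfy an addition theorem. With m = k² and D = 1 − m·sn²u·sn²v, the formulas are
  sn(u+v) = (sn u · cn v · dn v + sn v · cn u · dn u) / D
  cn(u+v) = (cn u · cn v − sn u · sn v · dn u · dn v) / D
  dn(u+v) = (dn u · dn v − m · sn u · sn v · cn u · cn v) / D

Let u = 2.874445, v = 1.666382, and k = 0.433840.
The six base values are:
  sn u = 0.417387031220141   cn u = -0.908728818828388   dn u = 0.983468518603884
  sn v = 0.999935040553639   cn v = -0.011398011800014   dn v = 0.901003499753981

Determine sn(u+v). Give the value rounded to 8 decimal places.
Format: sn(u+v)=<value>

m = k² = 0.1882171456
D = 1 − m·sn²u·sn²v = 0.967214586944552
sn(u+v) = (sn u·cn v·dn v + sn v·cn u·dn u)/D = -0.8979345487150996/0.967214586944552 = -0.9283715949236154

sn(u+v)=-0.92837159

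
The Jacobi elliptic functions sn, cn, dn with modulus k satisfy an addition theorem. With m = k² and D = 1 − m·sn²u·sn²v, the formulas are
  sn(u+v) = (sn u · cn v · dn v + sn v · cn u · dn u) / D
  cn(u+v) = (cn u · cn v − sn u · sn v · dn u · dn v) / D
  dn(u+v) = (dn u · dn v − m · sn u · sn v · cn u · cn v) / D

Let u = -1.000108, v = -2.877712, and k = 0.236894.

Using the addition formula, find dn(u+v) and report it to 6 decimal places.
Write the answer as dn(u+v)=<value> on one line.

sn u = -0.8373734140266484, cn u = 0.5466312884215057, dn u = 0.9801274631219263
sn v = -0.3042323779448519, cn v = -0.9525978481027662, dn v = 0.9973995168398383
m = k² = 0.056118767236
D = 1 − m·sn²u·sn²v = 0.996357854237156
dn(u+v) = (dn u·dn v − m·sn u·sn v·cn u·cn v)/D = 0.9850231799441686/0.996357854237156 = 0.9886238922644258

dn(u+v)=0.988624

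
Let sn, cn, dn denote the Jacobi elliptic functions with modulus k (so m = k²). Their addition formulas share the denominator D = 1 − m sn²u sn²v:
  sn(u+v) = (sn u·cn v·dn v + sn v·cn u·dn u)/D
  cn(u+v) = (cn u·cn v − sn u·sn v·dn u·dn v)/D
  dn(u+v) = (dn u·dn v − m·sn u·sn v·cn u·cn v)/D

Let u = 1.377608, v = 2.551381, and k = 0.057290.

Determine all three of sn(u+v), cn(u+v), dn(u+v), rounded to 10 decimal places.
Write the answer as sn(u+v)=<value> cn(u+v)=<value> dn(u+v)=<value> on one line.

sn(u+v)=-0.7065280854 cn(u+v)=-0.7076850038 dn(u+v)=0.9991804707

sn u = 0.9812092814968831, cn u = 0.1929464845607985, dn u = 0.9984187722072651
sn v = 0.5585925892955879, cn v = -0.8294421735021982, dn v = 0.9994878122081637
m = k² = 0.0032821441
D = 1 − m·sn²u·sn²v = 0.9990140127948786
sn(u+v) = (sn u·cn v·dn v + sn v·cn u·dn u)/D = -0.7058314577299175/0.9990140127948786 = -0.7065280853821632
cn(u+v) = (cn u·cn v − sn u·sn v·dn u·dn v)/D = -0.7069872354147461/0.9990140127948786 = -0.7076850037737233
dn(u+v) = (dn u·dn v − m·sn u·sn v·cn u·cn v)/D = 0.9981952915040466/0.9990140127948786 = 0.9991804706637282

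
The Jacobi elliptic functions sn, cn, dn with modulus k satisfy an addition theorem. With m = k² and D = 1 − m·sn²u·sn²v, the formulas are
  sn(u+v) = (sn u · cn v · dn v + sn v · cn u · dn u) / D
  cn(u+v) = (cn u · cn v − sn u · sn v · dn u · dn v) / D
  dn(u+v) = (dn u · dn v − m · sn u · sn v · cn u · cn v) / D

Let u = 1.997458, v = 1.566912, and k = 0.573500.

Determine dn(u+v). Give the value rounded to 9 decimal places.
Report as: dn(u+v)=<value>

dn(u+v)=0.998295885

sn u = 0.9761222104590434, cn u = -0.2172220758775473, dn u = 0.8286236444707371
sn v = 0.9909313078818064, cn v = 0.1343694275482805, dn v = 0.8228220507353893
m = k² = 0.32890225
D = 1 − m·sn²u·sn²v = 0.6922753164703119
dn(u+v) = (dn u·dn v − m·sn u·sn v·cn u·cn v)/D = 0.691095599808826/0.6922753164703119 = 0.9982958851291985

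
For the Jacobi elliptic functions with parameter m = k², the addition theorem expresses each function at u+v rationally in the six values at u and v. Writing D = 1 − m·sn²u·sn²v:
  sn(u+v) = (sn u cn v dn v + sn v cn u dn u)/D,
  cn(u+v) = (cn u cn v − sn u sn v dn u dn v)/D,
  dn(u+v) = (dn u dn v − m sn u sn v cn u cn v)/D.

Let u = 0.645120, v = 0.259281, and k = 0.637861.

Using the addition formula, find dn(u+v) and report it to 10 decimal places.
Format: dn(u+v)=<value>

sn u = 0.587904023425572, cn u = 0.8089306887737815, dn u = 0.9270243868335973
sn v = 0.2552597152053334, cn v = 0.9668725240657592, dn v = 0.9866557539845156
m = k² = 0.406866655321
D = 1 − m·sn²u·sn²v = 0.9908371722118087
dn(u+v) = (dn u·dn v − m·sn u·sn v·cn u·cn v)/D = 0.866898671245233/0.9908371722118087 = 0.8749153701107999

dn(u+v)=0.8749153701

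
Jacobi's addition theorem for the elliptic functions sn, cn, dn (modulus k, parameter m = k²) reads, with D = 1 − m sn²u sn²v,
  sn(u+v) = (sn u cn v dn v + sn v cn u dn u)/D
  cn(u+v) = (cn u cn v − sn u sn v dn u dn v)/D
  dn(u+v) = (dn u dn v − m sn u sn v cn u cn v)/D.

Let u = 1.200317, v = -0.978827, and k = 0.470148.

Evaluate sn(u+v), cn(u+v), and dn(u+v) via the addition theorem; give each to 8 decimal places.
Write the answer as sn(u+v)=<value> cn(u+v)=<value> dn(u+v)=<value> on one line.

sn u = 0.9138418097239948, cn u = 0.406070371734228, dn u = 0.9029998326525897
sn v = -0.8136565777477514, cn v = 0.5813458295092667, dn v = 0.9239393398654868
m = k² = 0.221039141904
D = 1 − m·sn²u·sn²v = 0.8777937231520397
sn(u+v) = (sn u·cn v·dn v + sn v·cn u·dn u)/D = 0.1924974849453381/0.8777937231520397 = 0.2192969485519962
cn(u+v) = (cn u·cn v − sn u·sn v·dn u·dn v)/D = 0.8564266102211205/0.8777937231520397 = 0.9756581616302828
dn(u+v) = (dn u·dn v − m·sn u·sn v·cn u·cn v)/D = 0.8731157728118696/0.8777937231520397 = 0.9946707862943332

sn(u+v)=0.21929695 cn(u+v)=0.97565816 dn(u+v)=0.99467079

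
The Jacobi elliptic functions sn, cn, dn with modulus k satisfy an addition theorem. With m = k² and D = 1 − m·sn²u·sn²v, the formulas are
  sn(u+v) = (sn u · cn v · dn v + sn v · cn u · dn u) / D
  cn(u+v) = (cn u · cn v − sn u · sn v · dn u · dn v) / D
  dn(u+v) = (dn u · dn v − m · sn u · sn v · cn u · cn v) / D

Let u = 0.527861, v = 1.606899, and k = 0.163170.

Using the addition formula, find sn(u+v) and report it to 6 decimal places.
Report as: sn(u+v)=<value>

sn u = 0.5031534727042474, cn u = 0.8641970741131077, dn u = 0.9966241335319059
sn v = 0.9996838503815178, cn v = -0.02514357346088851, dn v = 0.9866064985887712
m = k² = 0.0266244489
D = 1 − m·sn²u·sn²v = 0.9932639247741234
sn(u+v) = (sn u·cn v·dn v + sn v·cn u·dn u)/D = 0.848525732858087/0.9932639247741234 = 0.8542802287428781

sn(u+v)=0.854280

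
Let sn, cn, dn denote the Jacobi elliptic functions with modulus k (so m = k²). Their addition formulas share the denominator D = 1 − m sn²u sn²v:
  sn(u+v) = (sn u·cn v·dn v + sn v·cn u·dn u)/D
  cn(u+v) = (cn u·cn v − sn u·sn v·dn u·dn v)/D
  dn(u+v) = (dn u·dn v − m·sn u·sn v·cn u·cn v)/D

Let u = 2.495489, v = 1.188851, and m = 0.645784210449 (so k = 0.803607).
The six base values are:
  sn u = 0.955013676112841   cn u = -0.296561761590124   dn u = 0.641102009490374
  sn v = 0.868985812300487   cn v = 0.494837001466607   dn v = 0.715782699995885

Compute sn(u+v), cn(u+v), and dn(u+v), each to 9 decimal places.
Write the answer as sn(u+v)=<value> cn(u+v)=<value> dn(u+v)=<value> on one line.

m = k² = 0.645784210449
D = 1 − m·sn²u·sn²v = 0.5552335950433671
sn(u+v) = (sn u·cn v·dn v + sn v·cn u·dn u)/D = 0.173044706436748/0.5552335950433671 = 0.3116610882006018
cn(u+v) = (cn u·cn v − sn u·sn v·dn u·dn v)/D = -0.5275792591061569/0.5552335950433671 = -0.9501933309077773
dn(u+v) = (dn u·dn v − m·sn u·sn v·cn u·cn v)/D = 0.5375376069388595/0.5552335950433671 = 0.9681287511013712

sn(u+v)=0.311661088 cn(u+v)=-0.950193331 dn(u+v)=0.968128751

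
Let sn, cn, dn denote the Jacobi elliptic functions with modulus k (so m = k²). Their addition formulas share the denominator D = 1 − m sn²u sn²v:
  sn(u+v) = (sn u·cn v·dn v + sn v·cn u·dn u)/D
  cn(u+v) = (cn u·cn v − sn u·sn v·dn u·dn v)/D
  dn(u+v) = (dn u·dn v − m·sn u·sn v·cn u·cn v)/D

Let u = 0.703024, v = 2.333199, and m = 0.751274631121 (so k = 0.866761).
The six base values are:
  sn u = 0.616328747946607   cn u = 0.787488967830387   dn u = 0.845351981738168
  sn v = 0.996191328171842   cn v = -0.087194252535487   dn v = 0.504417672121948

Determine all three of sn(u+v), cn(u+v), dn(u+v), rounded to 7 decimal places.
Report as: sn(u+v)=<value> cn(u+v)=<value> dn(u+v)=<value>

sn(u+v)=0.8873765 cn(u+v)=-0.4610454 dn(u+v)=0.6390763

m = k² = 0.751274631121
D = 1 − m·sn²u·sn²v = 0.7167896710494612
sn(u+v) = (sn u·cn v·dn v + sn v·cn u·dn u)/D = 0.6360623369235732/0.7167896710494612 = 0.8873765382142099
cn(u+v) = (cn u·cn v − sn u·sn v·dn u·dn v)/D = -0.3304725950370434/0.7167896710494612 = -0.4610454201344645
dn(u+v) = (dn u·dn v − m·sn u·sn v·cn u·cn v)/D = 0.458083263086571/0.7167896710494612 = 0.6390762612634822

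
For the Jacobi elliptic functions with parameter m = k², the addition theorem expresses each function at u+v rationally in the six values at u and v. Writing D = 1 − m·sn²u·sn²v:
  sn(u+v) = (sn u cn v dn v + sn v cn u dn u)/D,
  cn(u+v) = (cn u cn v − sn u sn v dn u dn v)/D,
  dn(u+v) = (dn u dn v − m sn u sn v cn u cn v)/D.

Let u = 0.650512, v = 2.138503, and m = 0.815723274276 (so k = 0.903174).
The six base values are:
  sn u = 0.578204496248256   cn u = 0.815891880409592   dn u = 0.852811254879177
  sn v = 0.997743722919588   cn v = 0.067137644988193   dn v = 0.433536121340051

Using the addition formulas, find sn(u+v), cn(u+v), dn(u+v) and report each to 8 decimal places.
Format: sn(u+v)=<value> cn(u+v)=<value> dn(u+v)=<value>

m = k² = 0.815723274276
D = 1 − m·sn²u·sn²v = 0.7285162801435728
sn(u+v) = (sn u·cn v·dn v + sn v·cn u·dn u)/D = 0.7110614204120484/0.7285162801435728 = 0.9760405358023236
cn(u+v) = (cn u·cn v − sn u·sn v·dn u·dn v)/D = -0.1585169607197562/0.7285162801435728 = -0.2175887691741307
dn(u+v) = (dn u·dn v − m·sn u·sn v·cn u·cn v)/D = 0.3439469099917559/0.7285162801435728 = 0.4721197306997344

sn(u+v)=0.97604054 cn(u+v)=-0.21758877 dn(u+v)=0.47211973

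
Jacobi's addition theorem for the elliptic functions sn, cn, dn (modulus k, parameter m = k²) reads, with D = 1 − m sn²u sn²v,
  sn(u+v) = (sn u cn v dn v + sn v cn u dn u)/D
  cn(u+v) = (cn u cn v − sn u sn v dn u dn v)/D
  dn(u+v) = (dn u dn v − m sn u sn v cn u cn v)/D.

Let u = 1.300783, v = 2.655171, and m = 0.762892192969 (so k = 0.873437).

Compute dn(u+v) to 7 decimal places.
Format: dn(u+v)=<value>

dn(u+v)=0.9413947

sn u = 0.8916246367142912, cn u = 0.4527753385555668, dn u = 0.6272996955145636
sn v = 0.9718446791898891, cn v = -0.2356224088033683, dn v = 0.528641650279798
m = k² = 0.762892192969
D = 1 − m·sn²u·sn²v = 0.4271762537062503
dn(u+v) = (dn u·dn v − m·sn u·sn v·cn u·cn v)/D = 0.4021414787382256/0.4271762537062503 = 0.9413947410446648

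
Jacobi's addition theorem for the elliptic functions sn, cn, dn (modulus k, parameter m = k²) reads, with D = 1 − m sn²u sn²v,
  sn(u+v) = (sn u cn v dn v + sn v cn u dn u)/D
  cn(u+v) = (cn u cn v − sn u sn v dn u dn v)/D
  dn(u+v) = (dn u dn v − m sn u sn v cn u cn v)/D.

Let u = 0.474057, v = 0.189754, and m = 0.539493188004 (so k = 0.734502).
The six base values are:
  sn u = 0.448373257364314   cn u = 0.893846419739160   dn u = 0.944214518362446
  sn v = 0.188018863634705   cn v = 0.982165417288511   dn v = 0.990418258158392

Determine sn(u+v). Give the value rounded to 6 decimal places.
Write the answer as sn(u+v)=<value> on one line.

sn(u+v)=0.597131

m = k² = 0.539493188004
D = 1 − m·sn²u·sn²v = 0.9961658577992938
sn(u+v) = (sn u·cn v·dn v + sn v·cn u·dn u)/D = 0.5948418122196341/0.9961658577992938 = 0.5971312985306931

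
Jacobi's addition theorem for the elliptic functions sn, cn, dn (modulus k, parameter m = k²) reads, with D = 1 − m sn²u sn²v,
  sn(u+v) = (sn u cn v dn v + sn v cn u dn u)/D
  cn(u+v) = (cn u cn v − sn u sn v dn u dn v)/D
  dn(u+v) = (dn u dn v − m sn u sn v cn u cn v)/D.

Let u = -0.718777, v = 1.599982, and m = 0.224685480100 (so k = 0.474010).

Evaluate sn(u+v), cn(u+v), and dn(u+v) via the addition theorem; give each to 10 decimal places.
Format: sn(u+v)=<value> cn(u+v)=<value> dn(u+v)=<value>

sn(u+v)=0.7574231244 cn(u+v)=0.6529243530 dn(u+v)=0.9333275064

sn u = -0.6490099180777722, cn u = 0.760779946000605, dn u = 0.9515037354360247
sn v = 0.997973151201642, cn v = 0.0636363848805427, dn v = 0.8810359832927773
m = k² = 0.2246854801
D = 1 − m·sn²u·sn²v = 0.9057426142947729
sn(u+v) = (sn u·cn v·dn v + sn v·cn u·dn u)/D = 0.6860304007784731/0.9057426142947729 = 0.7574231243526378
cn(u+v) = (cn u·cn v − sn u·sn v·dn u·dn v)/D = 0.5913814103920222/0.9057426142947729 = 0.6529243529658612
dn(u+v) = (dn u·dn v − m·sn u·sn v·cn u·cn v)/D = 0.845354495668535/0.9057426142947729 = 0.9333275064315515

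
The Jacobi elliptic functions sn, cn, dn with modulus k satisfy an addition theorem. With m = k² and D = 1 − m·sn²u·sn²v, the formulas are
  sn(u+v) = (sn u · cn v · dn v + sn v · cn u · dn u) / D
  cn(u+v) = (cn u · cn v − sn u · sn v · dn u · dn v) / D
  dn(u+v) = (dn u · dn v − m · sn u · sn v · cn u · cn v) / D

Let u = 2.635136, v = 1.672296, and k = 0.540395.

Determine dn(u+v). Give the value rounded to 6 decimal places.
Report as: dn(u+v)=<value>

dn(u+v)=0.912313

sn u = 0.6909366974154694, cn u = -0.7229152648579252, dn u = 0.9276789956957702
sn v = 0.9995164287291548, cn v = 0.03109515557954829, dn v = 0.8415792340511879
m = k² = 0.292026756025
D = 1 − m·sn²u·sn²v = 0.8607231174223721
dn(u+v) = (dn u·dn v − m·sn u·sn v·cn u·cn v)/D = 0.7852488509810772/0.8607231174223721 = 0.9123129553353703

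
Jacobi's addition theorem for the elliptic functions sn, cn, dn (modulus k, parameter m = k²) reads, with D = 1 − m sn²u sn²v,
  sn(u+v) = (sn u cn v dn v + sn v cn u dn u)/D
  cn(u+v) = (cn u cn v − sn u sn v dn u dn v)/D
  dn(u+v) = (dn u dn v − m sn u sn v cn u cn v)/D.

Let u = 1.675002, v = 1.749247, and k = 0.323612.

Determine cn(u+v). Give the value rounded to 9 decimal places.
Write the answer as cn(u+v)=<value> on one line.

sn u = 0.9983636050881048, cn u = -0.05718489342022623, dn u = 0.946370823221365
sn v = 0.9918825533191665, cn v = -0.1271573844534829, dn v = 0.94708424525149
m = k² = 0.104724726544
D = 1 − m·sn²u·sn²v = 0.8973054919306969
cn(u+v) = (cn u·cn v − sn u·sn v·dn u·dn v)/D = -0.8802910221954771/0.8973054919306969 = -0.981038264127181

cn(u+v)=-0.981038264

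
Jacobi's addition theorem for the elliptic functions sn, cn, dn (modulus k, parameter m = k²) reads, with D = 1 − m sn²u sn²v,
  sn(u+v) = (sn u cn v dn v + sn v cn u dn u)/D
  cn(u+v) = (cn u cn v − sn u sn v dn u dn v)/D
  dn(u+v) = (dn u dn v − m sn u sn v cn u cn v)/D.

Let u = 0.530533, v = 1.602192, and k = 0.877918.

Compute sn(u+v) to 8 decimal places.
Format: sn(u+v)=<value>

sn(u+v)=0.99954897

sn u = 0.4904047347861671, cn u = 0.8714948055492408, dn u = 0.902573814056505
sn v = 0.9562652842229032, cn v = 0.2925007798110805, dn v = 0.5433249140842771
m = k² = 0.770740014724
D = 1 − m·sn²u·sn²v = 0.8304983245291787
sn(u+v) = (sn u·cn v·dn v + sn v·cn u·dn u)/D = 0.8301237434499255/0.8304983245291787 = 0.9995489682902545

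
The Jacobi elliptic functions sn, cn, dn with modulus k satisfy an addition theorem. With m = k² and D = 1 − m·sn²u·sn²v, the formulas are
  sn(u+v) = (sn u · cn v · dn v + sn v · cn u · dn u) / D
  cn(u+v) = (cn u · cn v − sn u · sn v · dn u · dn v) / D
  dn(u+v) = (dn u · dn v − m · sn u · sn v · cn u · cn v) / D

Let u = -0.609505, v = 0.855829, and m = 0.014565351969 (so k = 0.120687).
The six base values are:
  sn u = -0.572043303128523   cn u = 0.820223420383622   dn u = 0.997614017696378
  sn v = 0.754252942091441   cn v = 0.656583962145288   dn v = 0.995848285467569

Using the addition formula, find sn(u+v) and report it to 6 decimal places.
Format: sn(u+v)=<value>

sn(u+v)=0.243806

m = k² = 0.014565351969
D = 1 − m·sn²u·sn²v = 0.9972884799448858
sn(u+v) = (sn u·cn v·dn v + sn v·cn u·dn u)/D = 0.2431447283852176/0.9972884799448858 = 0.2438058127360047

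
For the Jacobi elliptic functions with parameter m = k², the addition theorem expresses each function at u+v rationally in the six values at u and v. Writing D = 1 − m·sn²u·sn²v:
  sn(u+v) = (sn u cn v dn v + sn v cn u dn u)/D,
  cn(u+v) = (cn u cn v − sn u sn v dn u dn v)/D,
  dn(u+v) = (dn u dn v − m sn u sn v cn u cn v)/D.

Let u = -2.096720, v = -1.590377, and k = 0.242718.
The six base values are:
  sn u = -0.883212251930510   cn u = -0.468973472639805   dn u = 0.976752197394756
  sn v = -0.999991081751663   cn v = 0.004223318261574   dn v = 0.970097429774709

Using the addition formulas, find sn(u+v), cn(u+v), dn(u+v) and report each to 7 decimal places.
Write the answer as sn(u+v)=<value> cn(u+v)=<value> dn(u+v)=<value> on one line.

m = k² = 0.058912027524
D = 1 − m·sn²u·sn²v = 0.9540456747906185
sn(u+v) = (sn u·cn v·dn v + sn v·cn u·dn u)/D = 0.454448237470073/0.9540456747906185 = 0.4763380302204183
cn(u+v) = (cn u·cn v − sn u·sn v·dn u·dn v)/D = -0.838856333973244/0.9540456747906185 = -0.8792622367449496
dn(u+v) = (dn u·dn v − m·sn u·sn v·cn u·cn v)/D = 0.9476478507927667/0.9540456747906185 = 0.9932940066006212

sn(u+v)=0.4763380 cn(u+v)=-0.8792622 dn(u+v)=0.9932940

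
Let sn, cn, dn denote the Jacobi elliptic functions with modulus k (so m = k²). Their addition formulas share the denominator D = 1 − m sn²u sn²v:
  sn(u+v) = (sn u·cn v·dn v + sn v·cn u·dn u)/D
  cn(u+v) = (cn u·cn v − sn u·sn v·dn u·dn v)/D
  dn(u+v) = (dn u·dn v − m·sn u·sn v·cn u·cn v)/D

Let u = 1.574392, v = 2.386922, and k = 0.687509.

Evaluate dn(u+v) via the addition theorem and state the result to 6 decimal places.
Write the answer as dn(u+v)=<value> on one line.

dn(u+v)=0.979672

sn u = 0.9824291825406181, cn u = 0.1866357449487447, dn u = 0.7374251110997934
sn v = 0.9159952848013297, cn v = -0.4011890305351468, dn v = 0.7767938189316552
m = k² = 0.472668625081
D = 1 − m·sn²u·sn²v = 0.617223064926748
dn(u+v) = (dn u·dn v − m·sn u·sn v·cn u·cn v)/D = 0.6046762199504058/0.617223064926748 = 0.979672106100197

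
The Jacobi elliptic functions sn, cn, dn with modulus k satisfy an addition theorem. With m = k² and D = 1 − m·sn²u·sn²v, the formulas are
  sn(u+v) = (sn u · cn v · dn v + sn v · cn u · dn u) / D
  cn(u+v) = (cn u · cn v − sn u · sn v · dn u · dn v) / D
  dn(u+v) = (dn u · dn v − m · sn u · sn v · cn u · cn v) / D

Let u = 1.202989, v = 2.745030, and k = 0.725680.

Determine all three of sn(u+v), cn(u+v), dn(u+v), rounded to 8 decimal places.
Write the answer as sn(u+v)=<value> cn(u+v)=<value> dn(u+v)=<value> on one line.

sn u = 0.8861354105634739, cn u = 0.463426406396424, dn u = 0.7658235695591297
sn v = 0.8055016427732902, cn v = -0.5925935398648307, dn v = 0.8113674626920862
m = k² = 0.5266114624
D = 1 − m·sn²u·sn²v = 0.7316983447361625
sn(u+v) = (sn u·cn v·dn v + sn v·cn u·dn u)/D = -0.1401889158306695/0.7316983447361625 = -0.1915938676630724
cn(u+v) = (cn u·cn v − sn u·sn v·dn u·dn v)/D = -0.7181431163548542/0.7316983447361625 = -0.9814742940464132
dn(u+v) = (dn u·dn v − m·sn u·sn v·cn u·cn v)/D = 0.7245916148869944/0.7316983447361625 = 0.9902873501077405

sn(u+v)=-0.19159387 cn(u+v)=-0.98147429 dn(u+v)=0.99028735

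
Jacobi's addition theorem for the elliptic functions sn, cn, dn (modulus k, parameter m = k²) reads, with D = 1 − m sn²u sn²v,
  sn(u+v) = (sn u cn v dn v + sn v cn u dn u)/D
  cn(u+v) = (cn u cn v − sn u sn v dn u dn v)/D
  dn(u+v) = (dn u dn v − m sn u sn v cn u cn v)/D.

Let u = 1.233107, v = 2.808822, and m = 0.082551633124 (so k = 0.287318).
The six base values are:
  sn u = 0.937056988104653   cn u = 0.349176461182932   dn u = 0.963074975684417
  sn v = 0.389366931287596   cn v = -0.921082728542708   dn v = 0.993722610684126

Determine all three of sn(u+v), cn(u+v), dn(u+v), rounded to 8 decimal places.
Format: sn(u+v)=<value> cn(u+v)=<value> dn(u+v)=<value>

sn(u+v)=-0.73482676 cn(u+v)=-0.67825484 dn(u+v)=0.97745822

m = k² = 0.082551633124
D = 1 − m·sn²u·sn²v = 0.9890105538405155
sn(u+v) = (sn u·cn v·dn v + sn v·cn u·dn u)/D = -0.7267514253866501/0.9890105538405155 = -0.7348267645522453
cn(u+v) = (cn u·cn v − sn u·sn v·dn u·dn v)/D = -0.6708011935785412/0.9890105538405155 = -0.678254838609854
dn(u+v) = (dn u·dn v − m·sn u·sn v·cn u·cn v)/D = 0.9667164914457043/0.9890105538405155 = 0.9774582158822885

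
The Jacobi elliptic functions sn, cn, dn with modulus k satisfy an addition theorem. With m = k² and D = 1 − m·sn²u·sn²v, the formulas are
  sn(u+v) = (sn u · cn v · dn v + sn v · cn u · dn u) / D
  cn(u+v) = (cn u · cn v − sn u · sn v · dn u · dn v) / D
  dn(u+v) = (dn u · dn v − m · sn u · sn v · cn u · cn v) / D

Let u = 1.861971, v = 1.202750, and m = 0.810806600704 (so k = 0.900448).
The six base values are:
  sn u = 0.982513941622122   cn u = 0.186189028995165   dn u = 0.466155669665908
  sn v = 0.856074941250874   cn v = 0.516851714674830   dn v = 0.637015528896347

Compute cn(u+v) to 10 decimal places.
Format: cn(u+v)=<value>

cn(u+v)=-0.3600778206

m = k² = 0.810806600704
D = 1 − m·sn²u·sn²v = 0.4263879207257073
cn(u+v) = (cn u·cn v − sn u·sn v·dn u·dn v)/D = -0.1535328332113274/0.4263879207257073 = -0.3600778205677505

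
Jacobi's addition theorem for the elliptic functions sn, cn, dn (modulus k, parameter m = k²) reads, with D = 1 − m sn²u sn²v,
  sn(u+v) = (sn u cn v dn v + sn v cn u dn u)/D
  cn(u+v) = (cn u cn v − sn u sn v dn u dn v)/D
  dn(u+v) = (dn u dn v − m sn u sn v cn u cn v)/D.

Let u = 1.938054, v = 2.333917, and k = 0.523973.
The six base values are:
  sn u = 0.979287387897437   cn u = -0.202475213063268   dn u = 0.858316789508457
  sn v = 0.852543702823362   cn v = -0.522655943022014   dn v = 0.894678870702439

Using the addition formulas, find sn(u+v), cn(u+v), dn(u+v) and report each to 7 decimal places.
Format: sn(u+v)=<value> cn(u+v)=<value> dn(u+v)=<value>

sn(u+v)=-0.7495205 cn(u+v)=-0.6619811 dn(u+v)=0.9196545

m = k² = 0.274547704729
D = 1 − m·sn²u·sn²v = 0.8086310642191674
sn(u+v) = (sn u·cn v·dn v + sn v·cn u·dn u)/D = -0.6060855786103687/0.8086310642191674 = -0.7495205235475572
cn(u+v) = (cn u·cn v − sn u·sn v·dn u·dn v)/D = -0.5352984862866304/0.8086310642191674 = -0.6619811060604341
dn(u+v) = (dn u·dn v − m·sn u·sn v·cn u·cn v)/D = 0.7436611585106931/0.8086310642191674 = 0.9196544523413644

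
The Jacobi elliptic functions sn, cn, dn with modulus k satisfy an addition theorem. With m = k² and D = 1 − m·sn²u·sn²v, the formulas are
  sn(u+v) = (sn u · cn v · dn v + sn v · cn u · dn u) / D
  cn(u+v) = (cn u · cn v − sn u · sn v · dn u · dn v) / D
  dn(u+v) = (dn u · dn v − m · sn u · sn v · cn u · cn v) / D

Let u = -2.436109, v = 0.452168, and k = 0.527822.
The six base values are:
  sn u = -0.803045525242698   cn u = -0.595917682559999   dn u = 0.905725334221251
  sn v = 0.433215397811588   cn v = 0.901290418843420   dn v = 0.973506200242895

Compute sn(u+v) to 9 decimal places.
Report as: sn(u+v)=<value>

sn(u+v)=-0.971170347

m = k² = 0.278596063684
D = 1 − m·sn²u·sn²v = 0.9662819012979723
sn(u+v) = (sn u·cn v·dn v + sn v·cn u·dn u)/D = -0.9384243292926697/0.9662819012979723 = -0.9711703469061332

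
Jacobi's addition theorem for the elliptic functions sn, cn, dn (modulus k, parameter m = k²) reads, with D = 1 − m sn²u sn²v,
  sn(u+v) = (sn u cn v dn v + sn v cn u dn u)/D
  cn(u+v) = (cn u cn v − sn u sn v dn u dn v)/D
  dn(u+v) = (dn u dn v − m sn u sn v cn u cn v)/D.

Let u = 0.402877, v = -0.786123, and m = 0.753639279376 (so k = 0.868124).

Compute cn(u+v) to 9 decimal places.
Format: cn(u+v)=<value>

sn u = 0.3847787183787586, cn u = 0.9230088503816201, dn u = 0.9425604442865912
sn v = -0.6690157849986077, cn v = 0.7432481950349403, dn v = 0.8140543797477778
m = k² = 0.753639279376
D = 1 − m·sn²u·sn²v = 0.9500588725340275
cn(u+v) = (cn u·cn v − sn u·sn v·dn u·dn v)/D = 0.883544188566635/0.9500588725340275 = 0.9299888818574133

cn(u+v)=0.929988882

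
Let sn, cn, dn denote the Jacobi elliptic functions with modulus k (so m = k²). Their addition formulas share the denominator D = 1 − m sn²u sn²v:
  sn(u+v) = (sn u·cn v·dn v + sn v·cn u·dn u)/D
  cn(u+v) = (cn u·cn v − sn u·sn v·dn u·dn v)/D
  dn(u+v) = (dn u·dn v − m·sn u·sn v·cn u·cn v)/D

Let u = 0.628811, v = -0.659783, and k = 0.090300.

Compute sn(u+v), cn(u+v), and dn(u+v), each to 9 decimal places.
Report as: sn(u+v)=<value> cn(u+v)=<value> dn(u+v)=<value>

sn u = 0.5879311433209286, cn u = 0.8089109782376215, dn u = 0.9985897218325071
sn v = -0.6126627602203501, cn v = 0.7903444453143084, dn v = 0.9984684853237027
m = k² = 0.00815409
D = 1 − m·sn²u·sn²v = 0.9989420347606833
sn(u+v) = (sn u·cn v·dn v + sn v·cn u·dn u)/D = -0.03093424614479066/0.9989420347606833 = -0.03096700816299274
cn(u+v) = (cn u·cn v − sn u·sn v·dn u·dn v)/D = 0.9984629493512855/0.9989420347606833 = 0.9995204071980887
dn(u+v) = (dn u·dn v − m·sn u·sn v·cn u·cn v)/D = 0.9989381291842686/0.9989420347606833 = 0.999996090287245

sn(u+v)=-0.030967008 cn(u+v)=0.999520407 dn(u+v)=0.999996090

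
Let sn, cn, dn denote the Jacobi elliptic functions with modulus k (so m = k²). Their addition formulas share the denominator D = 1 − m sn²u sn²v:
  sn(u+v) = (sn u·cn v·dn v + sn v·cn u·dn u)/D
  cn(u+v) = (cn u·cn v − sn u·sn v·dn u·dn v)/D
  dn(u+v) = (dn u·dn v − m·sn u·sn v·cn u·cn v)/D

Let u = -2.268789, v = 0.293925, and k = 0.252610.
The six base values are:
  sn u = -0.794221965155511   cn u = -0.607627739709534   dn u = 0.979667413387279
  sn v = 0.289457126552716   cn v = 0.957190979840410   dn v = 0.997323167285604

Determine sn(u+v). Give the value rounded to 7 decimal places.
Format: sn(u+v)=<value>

sn(u+v)=-0.9336419

m = k² = 0.0638118121
D = 1 − m·sn²u·sn²v = 0.9966274891275947
sn(u+v) = (sn u·cn v·dn v + sn v·cn u·dn u)/D = -0.9304931535484231/0.9966274891275947 = -0.9336418709089965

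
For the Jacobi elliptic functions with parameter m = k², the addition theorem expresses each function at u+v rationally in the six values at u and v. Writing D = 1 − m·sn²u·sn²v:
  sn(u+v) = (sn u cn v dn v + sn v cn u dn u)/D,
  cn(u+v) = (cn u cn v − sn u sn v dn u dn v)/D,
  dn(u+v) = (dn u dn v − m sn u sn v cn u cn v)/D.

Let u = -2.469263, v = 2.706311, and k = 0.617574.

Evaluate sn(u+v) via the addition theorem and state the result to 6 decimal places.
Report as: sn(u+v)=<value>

sn u = -0.8415811235604236, cn u = -0.5401307364581051, dn u = 0.8543253279911239
sn v = 0.7121686224833209, cn v = -0.7020084423639143, dn v = 0.8980875016214934
m = k² = 0.381397645476
D = 1 − m·sn²u·sn²v = 0.8629952421225787
sn(u+v) = (sn u·cn v·dn v + sn v·cn u·dn u)/D = 0.2019591130669315/0.8629952421225787 = 0.2340211199429132

sn(u+v)=0.234021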